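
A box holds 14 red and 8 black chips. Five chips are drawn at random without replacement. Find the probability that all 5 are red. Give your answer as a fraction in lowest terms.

There are C(22,5) = 26334 possible selections.
Selections with all red: C(14,5) = 2002.
Probability = 2002/26334 = 13/171.

13/171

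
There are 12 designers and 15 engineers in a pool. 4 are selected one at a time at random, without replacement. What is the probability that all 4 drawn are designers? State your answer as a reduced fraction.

Multiply the conditional probabilities at each draw: 12/27 · 11/26 · 10/25 · 9/24 = 11880/421200 = 11/390.

11/390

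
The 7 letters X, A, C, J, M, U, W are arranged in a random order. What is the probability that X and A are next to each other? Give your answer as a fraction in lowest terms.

2/7

There are 7! = 5040 arrangements.
Treat X and A as a block: 6! arrangements of the blocks × 2 orders within the block = 2·720 = 1440.
Probability = 1440/5040 = 2/7.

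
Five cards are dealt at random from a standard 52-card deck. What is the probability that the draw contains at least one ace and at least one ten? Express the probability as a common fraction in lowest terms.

6509/64974

There are C(52,5) = 2598960 possible draws.
By inclusion-exclusion on the complements, draws missing all aces or all tens: C(48,5) + C(48,5) − C(44,5) = 1712304 + 1712304 − 1086008 = 2338600.
So draws with at least one of each: 2598960 − 2338600 = 260360, probability 260360/2598960 = 6509/64974.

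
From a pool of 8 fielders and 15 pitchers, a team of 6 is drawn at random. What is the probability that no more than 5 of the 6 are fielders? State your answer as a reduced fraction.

14417/14421

Total selections: C(23,6) = 100947.
Favorable selections (no more than 5 fielders): C(8,0)·C(15,6) + C(8,1)·C(15,5) + C(8,2)·C(15,4) + C(8,3)·C(15,3) + C(8,4)·C(15,2) + C(8,5)·C(15,1) = 5005 + 24024 + 38220 + 25480 + 7350 + 840 = 100919.
Probability = 100919/100947 = 14417/14421.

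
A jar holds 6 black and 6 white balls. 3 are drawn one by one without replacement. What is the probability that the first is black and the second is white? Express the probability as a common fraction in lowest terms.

3/11

Multiply the conditional probabilities at each draw: 6/12 · 6/11 = 36/132 = 3/11.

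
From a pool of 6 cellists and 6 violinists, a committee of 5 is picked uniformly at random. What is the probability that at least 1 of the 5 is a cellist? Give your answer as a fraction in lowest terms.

Total selections: C(12,5) = 792.
The complement is all 5 are violinists: C(6,5) = 6.
Probability = 1 − 6/792 = 786/792 = 131/132.

131/132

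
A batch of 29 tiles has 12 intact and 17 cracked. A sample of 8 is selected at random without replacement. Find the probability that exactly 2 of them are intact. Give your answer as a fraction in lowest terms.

1904/10005

Total number of selections: C(29,8) = 4292145.
Selections with exactly 2 intact: choose 2 of the 12 intact and 6 of the 17 cracked, C(12,2)·C(17,6) = 66·12376 = 816816.
Probability = 816816/4292145 = 1904/10005.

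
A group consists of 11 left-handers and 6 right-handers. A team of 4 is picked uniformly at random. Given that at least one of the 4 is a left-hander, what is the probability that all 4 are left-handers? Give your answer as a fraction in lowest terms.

Work in counts. Selections with at least one left-hander: C(17,4) − C(6,4) = 2380 − 15 = 2365.
Of those, selections where all 4 are left-handers: C(11,4) = 330.
Conditional probability = 330/2365 = 6/43.

6/43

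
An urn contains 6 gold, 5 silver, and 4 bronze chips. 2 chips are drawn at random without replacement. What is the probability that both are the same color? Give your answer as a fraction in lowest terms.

There are C(15,2) = 105 ways to draw 2 chips.
All same color: C(6,2) + C(5,2) + C(4,2) = 15 + 10 + 6 = 31.
Probability = 31/105.

31/105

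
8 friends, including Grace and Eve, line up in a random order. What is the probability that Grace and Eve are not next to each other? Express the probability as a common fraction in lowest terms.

3/4

There are 8! = 40320 arrangements.
Arrangements with Grace and Eve adjacent: 2·7! = 10080.
So not adjacent: 40320 − 10080 = 30240, probability 30240/40320 = 3/4.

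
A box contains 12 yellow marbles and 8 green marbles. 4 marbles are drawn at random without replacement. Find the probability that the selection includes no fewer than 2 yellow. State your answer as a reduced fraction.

4103/4845

There are C(20,4) = 4845 ways to choose the 4.
Count the complement (fewer than 2 yellow): C(12,0)·C(8,4) + C(12,1)·C(8,3) = 70 + 672 = 742.
Probability = 1 − 742/4845 = 4103/4845.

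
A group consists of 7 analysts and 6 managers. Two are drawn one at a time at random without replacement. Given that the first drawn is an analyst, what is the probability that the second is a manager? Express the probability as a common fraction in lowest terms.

After removing one analyst, 12 remain: 6 analysts and 6 managers.
So the probability the next is a manager is 6/12 = 1/2.

1/2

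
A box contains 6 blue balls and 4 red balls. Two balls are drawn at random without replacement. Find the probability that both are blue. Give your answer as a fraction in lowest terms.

There are C(10,2) = 45 possible selections.
Selections with all blue: C(6,2) = 15.
Probability = 15/45 = 1/3.

1/3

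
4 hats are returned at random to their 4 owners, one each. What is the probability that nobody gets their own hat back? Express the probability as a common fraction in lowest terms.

3/8

There are 4! = 24 assignments.
By inclusion-exclusion, assignments with no fixed points: C(4,0)·4! − C(4,1)·3! + C(4,2)·2! − C(4,3)·1! + C(4,4)·0! = 9.
Probability = 9/24 = 3/8.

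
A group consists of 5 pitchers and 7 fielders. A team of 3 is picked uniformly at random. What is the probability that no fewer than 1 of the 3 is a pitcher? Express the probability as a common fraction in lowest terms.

37/44

There are C(12,3) = 220 ways to choose the 3.
Favorable selections (no fewer than 1 pitcher): C(5,1)·C(7,2) + C(5,2)·C(7,1) + C(5,3)·C(7,0) = 105 + 70 + 10 = 185.
Probability = 185/220 = 37/44.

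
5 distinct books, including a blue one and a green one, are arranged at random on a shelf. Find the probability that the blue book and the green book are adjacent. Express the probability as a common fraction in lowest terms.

There are 5! = 120 arrangements.
Treat the blue book and the green book as a block: 4! arrangements of the blocks × 2 orders within the block = 2·24 = 48.
Probability = 48/120 = 2/5.

2/5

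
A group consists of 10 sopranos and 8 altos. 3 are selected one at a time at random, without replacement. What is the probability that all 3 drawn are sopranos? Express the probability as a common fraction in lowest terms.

Multiply the conditional probabilities at each draw: 10/18 · 9/17 · 8/16 = 720/4896 = 5/34.

5/34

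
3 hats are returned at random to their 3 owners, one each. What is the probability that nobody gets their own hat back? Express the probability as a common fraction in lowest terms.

There are 3! = 6 assignments.
By inclusion-exclusion, assignments with no fixed points: C(3,0)·3! − C(3,1)·2! + C(3,2)·1! − C(3,3)·0! = 2.
Probability = 2/6 = 1/3.

1/3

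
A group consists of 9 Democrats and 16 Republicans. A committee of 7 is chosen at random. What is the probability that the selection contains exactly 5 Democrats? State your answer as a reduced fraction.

Total number of selections: C(25,7) = 480700.
Selections with exactly 5 Democrats: choose 5 of the 9 Democrats and 2 of the 16 Republicans, C(9,5)·C(16,2) = 126·120 = 15120.
Probability = 15120/480700 = 756/24035.

756/24035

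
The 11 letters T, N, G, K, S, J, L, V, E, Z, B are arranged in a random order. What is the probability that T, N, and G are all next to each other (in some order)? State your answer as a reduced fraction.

There are 11! = 39916800 arrangements.
Treat the three as one block: 9! placements × 3! orders within the block = 362880·6 = 2177280.
Probability = 2177280/39916800 = 3/55.

3/55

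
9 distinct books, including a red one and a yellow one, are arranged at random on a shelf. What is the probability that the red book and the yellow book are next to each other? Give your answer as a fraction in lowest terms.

2/9

There are 9! = 362880 arrangements.
Treat the red book and the yellow book as a block: 8! arrangements of the blocks × 2 orders within the block = 2·40320 = 80640.
Probability = 80640/362880 = 2/9.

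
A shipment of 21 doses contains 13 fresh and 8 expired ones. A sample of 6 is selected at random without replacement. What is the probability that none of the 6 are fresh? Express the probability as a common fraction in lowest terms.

There are C(21,6) = 54264 possible selections.
Selections with no fresh (all expired): C(8,6) = 28.
Probability = 28/54264 = 1/1938.

1/1938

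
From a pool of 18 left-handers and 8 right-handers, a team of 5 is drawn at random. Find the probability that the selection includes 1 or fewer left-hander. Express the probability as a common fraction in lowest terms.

There are C(26,5) = 65780 ways to choose the 5.
Favorable selections (1 or fewer left-hander): C(18,0)·C(8,5) + C(18,1)·C(8,4) = 56 + 1260 = 1316.
Probability = 1316/65780 = 329/16445.

329/16445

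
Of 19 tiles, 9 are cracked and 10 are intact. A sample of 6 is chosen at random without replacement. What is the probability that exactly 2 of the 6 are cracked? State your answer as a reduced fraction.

90/323

Total number of selections: C(19,6) = 27132.
Selections with exactly 2 cracked: choose 2 of the 9 cracked and 4 of the 10 intact, C(9,2)·C(10,4) = 36·210 = 7560.
Probability = 7560/27132 = 90/323.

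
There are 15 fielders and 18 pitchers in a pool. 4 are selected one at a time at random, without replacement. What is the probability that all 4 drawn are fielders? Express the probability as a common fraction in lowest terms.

91/2728

Multiply the conditional probabilities at each draw: 15/33 · 14/32 · 13/31 · 12/30 = 32760/982080 = 91/2728.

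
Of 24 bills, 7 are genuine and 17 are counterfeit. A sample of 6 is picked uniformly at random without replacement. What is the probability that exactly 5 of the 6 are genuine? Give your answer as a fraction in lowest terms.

The sample space is all 6-subsets of the 24: C(24,6) = 134596.
Selections with exactly 5 genuine: choose 5 of the 7 genuine and 1 of the 17 counterfeit, C(7,5)·C(17,1) = 21·17 = 357.
Probability = 357/134596 = 51/19228.

51/19228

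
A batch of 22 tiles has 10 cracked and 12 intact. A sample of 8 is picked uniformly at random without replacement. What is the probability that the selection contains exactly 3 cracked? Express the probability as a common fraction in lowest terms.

There are C(22,8) = 319770 ways to choose 8 from 22.
Selections with exactly 3 cracked: choose 3 of the 10 cracked and 5 of the 12 intact, C(10,3)·C(12,5) = 120·792 = 95040.
Probability = 95040/319770 = 96/323.

96/323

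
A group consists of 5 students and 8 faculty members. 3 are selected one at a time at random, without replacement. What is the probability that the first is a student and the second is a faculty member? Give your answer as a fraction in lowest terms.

Multiply the conditional probabilities at each draw: 5/13 · 8/12 = 40/156 = 10/39.

10/39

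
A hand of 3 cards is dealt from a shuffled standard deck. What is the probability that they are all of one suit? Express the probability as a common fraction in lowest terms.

22/425

There are C(52,3) = 22100 possible 3-card hands.
Hands of one suit: 4 suits × C(13,3) = 4·286 = 1144.
Probability = 1144/22100 = 22/425.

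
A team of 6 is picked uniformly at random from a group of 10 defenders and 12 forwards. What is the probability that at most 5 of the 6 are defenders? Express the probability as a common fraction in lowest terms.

Total selections: C(22,6) = 74613.
The complement is exactly 6 defenders: C(10,6)·C(12,0) = 210.
Probability = 1 − 210/74613 = 74403/74613 = 3543/3553.

3543/3553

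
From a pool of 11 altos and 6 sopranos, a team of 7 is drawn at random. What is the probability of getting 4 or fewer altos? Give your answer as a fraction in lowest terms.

Total selections: C(17,7) = 19448.
Count the complement (more than 4 altos): C(11,5)·C(6,2) + C(11,6)·C(6,1) + C(11,7)·C(6,0) = 6930 + 2772 + 330 = 10032.
Probability = 1 − 10032/19448 = 9416/19448 = 107/221.

107/221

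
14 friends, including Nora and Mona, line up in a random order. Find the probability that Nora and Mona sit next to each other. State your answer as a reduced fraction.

1/7

There are 14! = 87178291200 arrangements.
Treat Nora and Mona as a block: 13! arrangements of the blocks × 2 orders within the block = 2·6227020800 = 12454041600.
Probability = 12454041600/87178291200 = 1/7.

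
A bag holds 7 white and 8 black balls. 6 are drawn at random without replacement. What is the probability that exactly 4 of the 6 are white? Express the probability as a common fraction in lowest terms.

There are C(15,6) = 5005 ways to choose 6 from 15.
Selections with exactly 4 white: choose 4 of the 7 white and 2 of the 8 black, C(7,4)·C(8,2) = 35·28 = 980.
Probability = 980/5005 = 28/143.

28/143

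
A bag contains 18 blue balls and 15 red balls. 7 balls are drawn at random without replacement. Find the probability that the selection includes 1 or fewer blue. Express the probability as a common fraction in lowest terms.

Total selections: C(33,7) = 4272048.
Favorable selections (1 or fewer blue): C(18,0)·C(15,7) + C(18,1)·C(15,6) = 6435 + 90090 = 96525.
Probability = 96525/4272048 = 325/14384.

325/14384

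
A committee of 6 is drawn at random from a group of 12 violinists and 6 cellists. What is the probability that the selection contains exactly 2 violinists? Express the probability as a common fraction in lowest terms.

Total number of selections: C(18,6) = 18564.
Selections with exactly 2 violinists: choose 2 of the 12 violinists and 4 of the 6 cellists, C(12,2)·C(6,4) = 66·15 = 990.
Probability = 990/18564 = 165/3094.

165/3094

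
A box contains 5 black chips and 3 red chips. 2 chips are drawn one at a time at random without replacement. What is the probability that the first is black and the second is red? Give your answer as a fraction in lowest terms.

Multiply the conditional probabilities at each draw: 5/8 · 3/7 = 15/56.

15/56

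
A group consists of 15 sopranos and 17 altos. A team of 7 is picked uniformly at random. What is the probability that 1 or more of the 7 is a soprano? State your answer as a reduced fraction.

There are C(32,7) = 3365856 ways to choose the 7.
The complement is all 7 are altos: C(17,7) = 19448.
Probability = 1 − 19448/3365856 = 3346408/3365856 = 32177/32364.

32177/32364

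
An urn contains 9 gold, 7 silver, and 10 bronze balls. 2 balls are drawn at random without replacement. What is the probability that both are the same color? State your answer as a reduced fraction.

There are C(26,2) = 325 ways to draw 2 balls.
All same color: C(9,2) + C(7,2) + C(10,2) = 36 + 21 + 45 = 102.
Probability = 102/325.

102/325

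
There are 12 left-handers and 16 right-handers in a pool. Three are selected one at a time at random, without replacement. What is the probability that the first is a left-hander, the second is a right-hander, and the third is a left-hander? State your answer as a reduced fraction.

88/819

Multiply the conditional probabilities at each draw: 12/28 · 16/27 · 11/26 = 2112/19656 = 88/819.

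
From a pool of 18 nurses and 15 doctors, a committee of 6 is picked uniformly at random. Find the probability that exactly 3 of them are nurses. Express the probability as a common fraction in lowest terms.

3315/9889

There are C(33,6) = 1107568 ways to choose 6 from 33.
Selections with exactly 3 nurses: choose 3 of the 18 nurses and 3 of the 15 doctors, C(18,3)·C(15,3) = 816·455 = 371280.
Probability = 371280/1107568 = 3315/9889.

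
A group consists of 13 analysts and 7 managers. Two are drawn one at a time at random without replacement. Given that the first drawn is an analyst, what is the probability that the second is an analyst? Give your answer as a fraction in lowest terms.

After removing one analyst, 19 remain: 12 analysts and 7 managers.
So the probability the next is an analyst is 12/19.

12/19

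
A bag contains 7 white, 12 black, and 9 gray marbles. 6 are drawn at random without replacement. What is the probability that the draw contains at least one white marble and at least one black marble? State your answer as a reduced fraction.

There are C(28,6) = 376740 possible draws.
By inclusion-exclusion on the complements, draws missing all white or all black: C(21,6) + C(16,6) − C(9,6) = 54264 + 8008 − 84 = 62188.
So draws with at least one of each: 376740 − 62188 = 314552, probability 314552/376740 = 11234/13455.

11234/13455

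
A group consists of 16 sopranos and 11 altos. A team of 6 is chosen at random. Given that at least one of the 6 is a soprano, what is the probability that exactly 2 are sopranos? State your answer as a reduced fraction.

300/2239

Work in counts. Selections with at least one soprano: C(27,6) − C(11,6) = 296010 − 462 = 295548.
Of those, selections where exactly 2 are sopranos: C(16,2)·C(11,4) = 120·330 = 39600.
Conditional probability = 39600/295548 = 300/2239.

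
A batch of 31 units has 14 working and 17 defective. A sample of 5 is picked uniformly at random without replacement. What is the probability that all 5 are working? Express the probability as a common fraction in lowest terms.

286/24273

There are C(31,5) = 169911 possible selections.
Selections with all working: C(14,5) = 2002.
Probability = 2002/169911 = 286/24273.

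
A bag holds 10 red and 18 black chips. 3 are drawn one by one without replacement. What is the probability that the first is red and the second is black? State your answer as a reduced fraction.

5/21

Multiply the conditional probabilities at each draw: 10/28 · 18/27 = 180/756 = 5/21.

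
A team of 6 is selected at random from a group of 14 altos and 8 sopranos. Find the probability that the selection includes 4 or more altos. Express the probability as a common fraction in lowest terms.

Total selections: C(22,6) = 74613.
Favorable selections (4 or more altos): C(14,4)·C(8,2) + C(14,5)·C(8,1) + C(14,6)·C(8,0) = 28028 + 16016 + 3003 = 47047.
Probability = 47047/74613 = 611/969.

611/969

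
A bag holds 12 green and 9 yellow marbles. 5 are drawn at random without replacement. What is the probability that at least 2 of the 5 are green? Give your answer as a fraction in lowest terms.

297/323

Total selections: C(21,5) = 20349.
Favorable selections (at least 2 green): C(12,2)·C(9,3) + C(12,3)·C(9,2) + C(12,4)·C(9,1) + C(12,5)·C(9,0) = 5544 + 7920 + 4455 + 792 = 18711.
Probability = 18711/20349 = 297/323.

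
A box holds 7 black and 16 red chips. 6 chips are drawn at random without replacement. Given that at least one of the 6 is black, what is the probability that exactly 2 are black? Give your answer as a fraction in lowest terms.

Work in counts. Selections with at least one black: C(23,6) − C(16,6) = 100947 − 8008 = 92939.
Of those, selections where exactly 2 are black: C(7,2)·C(16,4) = 21·1820 = 38220.
Conditional probability = 38220/92939 = 5460/13277.

5460/13277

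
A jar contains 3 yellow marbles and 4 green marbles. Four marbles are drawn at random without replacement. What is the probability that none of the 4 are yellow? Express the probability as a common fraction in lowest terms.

There are C(7,4) = 35 possible selections.
Selections with no yellow (all green): C(4,4) = 1.
Probability = 1/35.

1/35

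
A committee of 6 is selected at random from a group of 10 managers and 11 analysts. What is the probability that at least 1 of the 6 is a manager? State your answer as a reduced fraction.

1281/1292

Total selections: C(21,6) = 54264.
Favorable selections (at least 1 manager): C(10,1)·C(11,5) + C(10,2)·C(11,4) + C(10,3)·C(11,3) + C(10,4)·C(11,2) + C(10,5)·C(11,1) + C(10,6)·C(11,0) = 4620 + 14850 + 19800 + 11550 + 2772 + 210 = 53802.
Probability = 53802/54264 = 1281/1292.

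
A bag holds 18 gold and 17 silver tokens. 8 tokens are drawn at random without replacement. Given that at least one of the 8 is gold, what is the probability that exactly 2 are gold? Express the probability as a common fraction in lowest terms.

6188/76835

Work in counts. Selections with at least one gold: C(35,8) − C(17,8) = 23535820 − 24310 = 23511510.
Of those, selections where exactly 2 are gold: C(18,2)·C(17,6) = 153·12376 = 1893528.
Conditional probability = 1893528/23511510 = 6188/76835.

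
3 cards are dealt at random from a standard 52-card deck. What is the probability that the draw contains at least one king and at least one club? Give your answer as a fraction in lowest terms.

33/260

There are C(52,3) = 22100 possible draws.
By inclusion-exclusion on the complements, draws missing all kings or all clubs: C(48,3) + C(39,3) − C(36,3) = 17296 + 9139 − 7140 = 19295.
So draws with at least one of each: 22100 − 19295 = 2805, probability 2805/22100 = 33/260.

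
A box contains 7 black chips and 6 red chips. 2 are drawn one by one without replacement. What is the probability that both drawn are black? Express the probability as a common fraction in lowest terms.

Multiply the conditional probabilities at each draw: 7/13 · 6/12 = 42/156 = 7/26.

7/26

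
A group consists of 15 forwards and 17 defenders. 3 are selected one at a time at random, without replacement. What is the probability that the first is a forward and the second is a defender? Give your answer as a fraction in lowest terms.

255/992

Multiply the conditional probabilities at each draw: 15/32 · 17/31 = 255/992.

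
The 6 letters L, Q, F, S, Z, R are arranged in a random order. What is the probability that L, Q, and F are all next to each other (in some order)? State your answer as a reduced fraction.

There are 6! = 720 arrangements.
Treat the three as one block: 4! placements × 3! orders within the block = 24·6 = 144.
Probability = 144/720 = 1/5.

1/5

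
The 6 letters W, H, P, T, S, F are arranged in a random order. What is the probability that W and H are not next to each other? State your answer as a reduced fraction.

There are 6! = 720 arrangements.
Arrangements with W and H adjacent: 2·5! = 240.
So not adjacent: 720 − 240 = 480, probability 480/720 = 2/3.

2/3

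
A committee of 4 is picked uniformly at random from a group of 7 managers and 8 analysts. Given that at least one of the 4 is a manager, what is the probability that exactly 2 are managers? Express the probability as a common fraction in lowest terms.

84/185

Work in counts. Selections with at least one manager: C(15,4) − C(8,4) = 1365 − 70 = 1295.
Of those, selections where exactly 2 are managers: C(7,2)·C(8,2) = 21·28 = 588.
Conditional probability = 588/1295 = 84/185.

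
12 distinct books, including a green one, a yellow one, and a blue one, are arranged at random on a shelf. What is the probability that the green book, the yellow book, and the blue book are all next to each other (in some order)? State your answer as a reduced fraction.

There are 12! = 479001600 arrangements.
Treat the three as one block: 10! placements × 3! orders within the block = 3628800·6 = 21772800.
Probability = 21772800/479001600 = 1/22.

1/22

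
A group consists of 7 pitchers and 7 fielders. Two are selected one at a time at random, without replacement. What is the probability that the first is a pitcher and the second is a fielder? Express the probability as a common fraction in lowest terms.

Multiply the conditional probabilities at each draw: 7/14 · 7/13 = 49/182 = 7/26.

7/26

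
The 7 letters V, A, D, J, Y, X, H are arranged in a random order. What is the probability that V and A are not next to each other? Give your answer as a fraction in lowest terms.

There are 7! = 5040 arrangements.
Arrangements with V and A adjacent: 2·6! = 1440.
So not adjacent: 5040 − 1440 = 3600, probability 3600/5040 = 5/7.

5/7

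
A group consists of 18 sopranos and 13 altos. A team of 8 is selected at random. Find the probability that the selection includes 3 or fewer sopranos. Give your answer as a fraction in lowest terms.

2299/13485

Total selections: C(31,8) = 7888725.
Favorable selections (3 or fewer sopranos): C(18,0)·C(13,8) + C(18,1)·C(13,7) + C(18,2)·C(13,6) + C(18,3)·C(13,5) = 1287 + 30888 + 262548 + 1050192 = 1344915.
Probability = 1344915/7888725 = 2299/13485.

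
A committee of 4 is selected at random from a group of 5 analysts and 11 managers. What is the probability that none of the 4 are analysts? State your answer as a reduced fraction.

There are C(16,4) = 1820 possible selections.
Selections with no analysts (all managers): C(11,4) = 330.
Probability = 330/1820 = 33/182.

33/182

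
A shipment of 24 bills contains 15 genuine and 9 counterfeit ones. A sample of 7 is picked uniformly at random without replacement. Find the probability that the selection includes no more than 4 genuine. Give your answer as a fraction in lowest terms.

471/874

Total selections: C(24,7) = 346104.
Count the complement (more than 4 genuine): C(15,5)·C(9,2) + C(15,6)·C(9,1) + C(15,7)·C(9,0) = 108108 + 45045 + 6435 = 159588.
Probability = 1 − 159588/346104 = 186516/346104 = 471/874.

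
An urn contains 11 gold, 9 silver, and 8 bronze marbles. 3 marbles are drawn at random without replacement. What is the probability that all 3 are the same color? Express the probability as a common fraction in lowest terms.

There are C(28,3) = 3276 ways to draw 3 marbles.
All same color: C(11,3) + C(9,3) + C(8,3) = 165 + 84 + 56 = 305.
Probability = 305/3276.

305/3276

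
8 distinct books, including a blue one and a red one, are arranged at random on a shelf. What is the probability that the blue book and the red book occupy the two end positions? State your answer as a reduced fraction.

There are 8! = 40320 arrangements.
Place the blue book and the red book at the ends in 2 ways, arrange the remaining 6 in 6! = 720 ways: 2·720 = 1440.
Probability = 1440/40320 = 1/28.

1/28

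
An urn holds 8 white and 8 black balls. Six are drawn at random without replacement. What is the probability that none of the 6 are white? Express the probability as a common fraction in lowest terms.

1/286

There are C(16,6) = 8008 possible selections.
Selections with no white (all black): C(8,6) = 28.
Probability = 28/8008 = 1/286.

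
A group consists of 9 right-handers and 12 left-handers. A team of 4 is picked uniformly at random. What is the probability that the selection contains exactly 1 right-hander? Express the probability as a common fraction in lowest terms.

There are C(21,4) = 5985 ways to choose 4 from 21.
Selections with exactly 1 right-hander: choose 1 of the 9 right-handers and 3 of the 12 left-handers, C(9,1)·C(12,3) = 9·220 = 1980.
Probability = 1980/5985 = 44/133.

44/133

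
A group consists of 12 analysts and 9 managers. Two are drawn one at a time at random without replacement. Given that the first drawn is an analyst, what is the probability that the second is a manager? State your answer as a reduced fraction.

After removing one analyst, 20 remain: 11 analysts and 9 managers.
So the probability the next is a manager is 9/20.

9/20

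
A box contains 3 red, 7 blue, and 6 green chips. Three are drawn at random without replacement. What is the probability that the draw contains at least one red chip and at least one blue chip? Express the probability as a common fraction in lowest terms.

There are C(16,3) = 560 possible draws.
By inclusion-exclusion on the complements, draws missing all red or all blue: C(13,3) + C(9,3) − C(6,3) = 286 + 84 − 20 = 350.
So draws with at least one of each: 560 − 350 = 210, probability 210/560 = 3/8.

3/8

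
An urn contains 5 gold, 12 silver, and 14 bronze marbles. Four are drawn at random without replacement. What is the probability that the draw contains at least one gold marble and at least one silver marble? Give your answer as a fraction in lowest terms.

There are C(31,4) = 31465 possible draws.
By inclusion-exclusion on the complements, draws missing all gold or all silver: C(26,4) + C(19,4) − C(14,4) = 14950 + 3876 − 1001 = 17825.
So draws with at least one of each: 31465 − 17825 = 13640, probability 13640/31465 = 88/203.

88/203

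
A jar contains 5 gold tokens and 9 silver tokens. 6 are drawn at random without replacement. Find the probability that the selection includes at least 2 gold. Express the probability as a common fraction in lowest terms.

109/143

There are C(14,6) = 3003 ways to choose the 6.
Count the complement (fewer than 2 gold): C(5,0)·C(9,6) + C(5,1)·C(9,5) = 84 + 630 = 714.
Probability = 1 − 714/3003 = 2289/3003 = 109/143.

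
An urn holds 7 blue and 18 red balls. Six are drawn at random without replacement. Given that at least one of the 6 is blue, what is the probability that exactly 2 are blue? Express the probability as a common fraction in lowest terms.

2295/5662

Work in counts. Selections with at least one blue: C(25,6) − C(18,6) = 177100 − 18564 = 158536.
Of those, selections where exactly 2 are blue: C(7,2)·C(18,4) = 21·3060 = 64260.
Conditional probability = 64260/158536 = 2295/5662.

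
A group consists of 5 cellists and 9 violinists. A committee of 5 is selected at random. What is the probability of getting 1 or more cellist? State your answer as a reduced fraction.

Total selections: C(14,5) = 2002.
The complement is all 5 are violinists: C(9,5) = 126.
Probability = 1 − 126/2002 = 1876/2002 = 134/143.

134/143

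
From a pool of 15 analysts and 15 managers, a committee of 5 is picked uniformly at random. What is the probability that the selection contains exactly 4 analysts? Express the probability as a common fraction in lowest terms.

Total number of selections: C(30,5) = 142506.
Selections with exactly 4 analysts: choose 4 of the 15 analysts and 1 of the 15 managers, C(15,4)·C(15,1) = 1365·15 = 20475.
Probability = 20475/142506 = 25/174.

25/174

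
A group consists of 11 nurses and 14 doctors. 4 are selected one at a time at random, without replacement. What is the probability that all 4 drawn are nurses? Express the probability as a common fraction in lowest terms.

Multiply the conditional probabilities at each draw: 11/25 · 10/24 · 9/23 · 8/22 = 7920/303600 = 3/115.

3/115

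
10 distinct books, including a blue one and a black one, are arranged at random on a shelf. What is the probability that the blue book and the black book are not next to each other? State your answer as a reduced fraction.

There are 10! = 3628800 arrangements.
Arrangements with the blue book and the black book adjacent: 2·9! = 725760.
So not adjacent: 3628800 − 725760 = 2903040, probability 2903040/3628800 = 4/5.

4/5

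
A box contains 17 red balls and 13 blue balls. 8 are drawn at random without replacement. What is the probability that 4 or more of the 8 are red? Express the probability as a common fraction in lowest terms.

Total selections: C(30,8) = 5852925.
Count the complement (fewer than 4 red): C(17,0)·C(13,8) + C(17,1)·C(13,7) + C(17,2)·C(13,6) + C(17,3)·C(13,5) = 1287 + 29172 + 233376 + 875160 = 1138995.
Probability = 1 − 1138995/5852925 = 4713930/5852925 = 2686/3335.

2686/3335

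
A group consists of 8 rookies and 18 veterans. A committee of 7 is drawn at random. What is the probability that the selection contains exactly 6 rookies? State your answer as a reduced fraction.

There are C(26,7) = 657800 ways to choose 7 from 26.
Selections with exactly 6 rookies: choose 6 of the 8 rookies and 1 of the 18 veterans, C(8,6)·C(18,1) = 28·18 = 504.
Probability = 504/657800 = 63/82225.

63/82225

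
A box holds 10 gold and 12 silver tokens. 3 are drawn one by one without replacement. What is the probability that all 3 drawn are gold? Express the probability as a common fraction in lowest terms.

Multiply the conditional probabilities at each draw: 10/22 · 9/21 · 8/20 = 720/9240 = 6/77.

6/77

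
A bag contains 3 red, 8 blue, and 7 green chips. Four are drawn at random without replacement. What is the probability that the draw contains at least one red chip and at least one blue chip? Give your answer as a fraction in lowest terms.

There are C(18,4) = 3060 possible draws.
By inclusion-exclusion on the complements, draws missing all red or all blue: C(15,4) + C(10,4) − C(7,4) = 1365 + 210 − 35 = 1540.
So draws with at least one of each: 3060 − 1540 = 1520, probability 1520/3060 = 76/153.

76/153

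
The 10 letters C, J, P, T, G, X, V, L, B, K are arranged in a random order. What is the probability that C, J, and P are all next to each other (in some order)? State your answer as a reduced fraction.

1/15

There are 10! = 3628800 arrangements.
Treat the three as one block: 8! placements × 3! orders within the block = 40320·6 = 241920.
Probability = 241920/3628800 = 1/15.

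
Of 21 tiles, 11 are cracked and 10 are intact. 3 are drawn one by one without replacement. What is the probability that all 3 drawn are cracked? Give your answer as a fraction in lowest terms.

33/266

Multiply the conditional probabilities at each draw: 11/21 · 10/20 · 9/19 = 990/7980 = 33/266.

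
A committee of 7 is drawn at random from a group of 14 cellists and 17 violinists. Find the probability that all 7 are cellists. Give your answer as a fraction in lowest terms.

There are C(31,7) = 2629575 possible selections.
Selections with all cellists: C(14,7) = 3432.
Probability = 3432/2629575 = 88/67425.

88/67425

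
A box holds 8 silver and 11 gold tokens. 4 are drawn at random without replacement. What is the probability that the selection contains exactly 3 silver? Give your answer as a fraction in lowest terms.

The sample space is all 4-subsets of the 19: C(19,4) = 3876.
Selections with exactly 3 silver: choose 3 of the 8 silver and 1 of the 11 gold, C(8,3)·C(11,1) = 56·11 = 616.
Probability = 616/3876 = 154/969.

154/969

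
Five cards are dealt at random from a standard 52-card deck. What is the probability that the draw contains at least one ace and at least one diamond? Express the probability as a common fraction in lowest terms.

There are C(52,5) = 2598960 possible draws.
By inclusion-exclusion on the complements, draws missing all aces or all diamonds: C(48,5) + C(39,5) − C(36,5) = 1712304 + 575757 − 376992 = 1911069.
So draws with at least one of each: 2598960 − 1911069 = 687891, probability 687891/2598960 = 229297/866320.

229297/866320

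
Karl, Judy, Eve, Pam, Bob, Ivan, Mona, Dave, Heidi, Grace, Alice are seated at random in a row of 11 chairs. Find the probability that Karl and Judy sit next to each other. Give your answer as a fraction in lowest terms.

There are 11! = 39916800 arrangements.
Treat Karl and Judy as a block: 10! arrangements of the blocks × 2 orders within the block = 2·3628800 = 7257600.
Probability = 7257600/39916800 = 2/11.

2/11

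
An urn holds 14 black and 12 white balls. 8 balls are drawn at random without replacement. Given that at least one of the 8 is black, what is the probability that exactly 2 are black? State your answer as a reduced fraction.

Work in counts. Selections with at least one black: C(26,8) − C(12,8) = 1562275 − 495 = 1561780.
Of those, selections where exactly 2 are black: C(14,2)·C(12,6) = 91·924 = 84084.
Conditional probability = 84084/1561780 = 1911/35495.

1911/35495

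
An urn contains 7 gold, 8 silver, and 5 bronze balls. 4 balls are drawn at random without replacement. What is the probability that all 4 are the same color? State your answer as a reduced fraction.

There are C(20,4) = 4845 ways to draw 4 balls.
All same color: C(7,4) + C(8,4) + C(5,4) = 35 + 70 + 5 = 110.
Probability = 110/4845 = 22/969.

22/969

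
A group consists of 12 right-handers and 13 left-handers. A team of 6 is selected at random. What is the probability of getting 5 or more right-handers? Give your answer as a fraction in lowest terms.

51/805

Total selections: C(25,6) = 177100.
Favorable selections (5 or more right-handers): C(12,5)·C(13,1) + C(12,6)·C(13,0) = 10296 + 924 = 11220.
Probability = 11220/177100 = 51/805.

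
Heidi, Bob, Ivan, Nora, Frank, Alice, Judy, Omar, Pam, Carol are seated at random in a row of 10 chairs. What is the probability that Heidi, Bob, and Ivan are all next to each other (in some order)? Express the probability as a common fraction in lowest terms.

1/15

There are 10! = 3628800 arrangements.
Treat the three as one block: 8! placements × 3! orders within the block = 40320·6 = 241920.
Probability = 241920/3628800 = 1/15.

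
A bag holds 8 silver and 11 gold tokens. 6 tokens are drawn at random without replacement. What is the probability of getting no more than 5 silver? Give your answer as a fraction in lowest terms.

There are C(19,6) = 27132 ways to choose the 6.
The complement is exactly 6 silver: C(8,6)·C(11,0) = 28.
Probability = 1 − 28/27132 = 27104/27132 = 968/969.

968/969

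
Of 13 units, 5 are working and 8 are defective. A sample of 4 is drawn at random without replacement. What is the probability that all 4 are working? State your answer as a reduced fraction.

1/143

There are C(13,4) = 715 possible selections.
Selections with all working: C(5,4) = 5.
Probability = 5/715 = 1/143.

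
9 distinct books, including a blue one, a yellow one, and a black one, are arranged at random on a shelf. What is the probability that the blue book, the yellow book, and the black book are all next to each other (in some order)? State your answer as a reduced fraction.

1/12

There are 9! = 362880 arrangements.
Treat the three as one block: 7! placements × 3! orders within the block = 5040·6 = 30240.
Probability = 30240/362880 = 1/12.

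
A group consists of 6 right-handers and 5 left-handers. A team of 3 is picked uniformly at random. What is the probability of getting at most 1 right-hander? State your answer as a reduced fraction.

Total selections: C(11,3) = 165.
Favorable selections (at most 1 right-hander): C(6,0)·C(5,3) + C(6,1)·C(5,2) = 10 + 60 = 70.
Probability = 70/165 = 14/33.

14/33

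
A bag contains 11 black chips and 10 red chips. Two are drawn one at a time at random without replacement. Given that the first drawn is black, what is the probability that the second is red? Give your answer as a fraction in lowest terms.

1/2

After removing one black, 20 remain: 10 black and 10 red.
So the probability the next is red is 10/20 = 1/2.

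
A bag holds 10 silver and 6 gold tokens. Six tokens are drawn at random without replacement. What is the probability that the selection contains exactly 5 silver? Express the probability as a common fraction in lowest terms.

Total number of selections: C(16,6) = 8008.
Selections with exactly 5 silver: choose 5 of the 10 silver and 1 of the 6 gold, C(10,5)·C(6,1) = 252·6 = 1512.
Probability = 1512/8008 = 27/143.

27/143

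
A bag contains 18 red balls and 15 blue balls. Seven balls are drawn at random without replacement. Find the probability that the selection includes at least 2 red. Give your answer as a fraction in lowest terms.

Total selections: C(33,7) = 4272048.
Count the complement (fewer than 2 red): C(18,0)·C(15,7) + C(18,1)·C(15,6) = 6435 + 90090 = 96525.
Probability = 1 − 96525/4272048 = 4175523/4272048 = 14059/14384.

14059/14384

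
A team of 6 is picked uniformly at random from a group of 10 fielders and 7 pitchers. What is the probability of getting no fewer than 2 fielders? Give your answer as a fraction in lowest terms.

There are C(17,6) = 12376 ways to choose the 6.
Favorable selections (no fewer than 2 fielders): C(10,2)·C(7,4) + C(10,3)·C(7,3) + C(10,4)·C(7,2) + C(10,5)·C(7,1) + C(10,6)·C(7,0) = 1575 + 4200 + 4410 + 1764 + 210 = 12159.
Probability = 12159/12376 = 1737/1768.

1737/1768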